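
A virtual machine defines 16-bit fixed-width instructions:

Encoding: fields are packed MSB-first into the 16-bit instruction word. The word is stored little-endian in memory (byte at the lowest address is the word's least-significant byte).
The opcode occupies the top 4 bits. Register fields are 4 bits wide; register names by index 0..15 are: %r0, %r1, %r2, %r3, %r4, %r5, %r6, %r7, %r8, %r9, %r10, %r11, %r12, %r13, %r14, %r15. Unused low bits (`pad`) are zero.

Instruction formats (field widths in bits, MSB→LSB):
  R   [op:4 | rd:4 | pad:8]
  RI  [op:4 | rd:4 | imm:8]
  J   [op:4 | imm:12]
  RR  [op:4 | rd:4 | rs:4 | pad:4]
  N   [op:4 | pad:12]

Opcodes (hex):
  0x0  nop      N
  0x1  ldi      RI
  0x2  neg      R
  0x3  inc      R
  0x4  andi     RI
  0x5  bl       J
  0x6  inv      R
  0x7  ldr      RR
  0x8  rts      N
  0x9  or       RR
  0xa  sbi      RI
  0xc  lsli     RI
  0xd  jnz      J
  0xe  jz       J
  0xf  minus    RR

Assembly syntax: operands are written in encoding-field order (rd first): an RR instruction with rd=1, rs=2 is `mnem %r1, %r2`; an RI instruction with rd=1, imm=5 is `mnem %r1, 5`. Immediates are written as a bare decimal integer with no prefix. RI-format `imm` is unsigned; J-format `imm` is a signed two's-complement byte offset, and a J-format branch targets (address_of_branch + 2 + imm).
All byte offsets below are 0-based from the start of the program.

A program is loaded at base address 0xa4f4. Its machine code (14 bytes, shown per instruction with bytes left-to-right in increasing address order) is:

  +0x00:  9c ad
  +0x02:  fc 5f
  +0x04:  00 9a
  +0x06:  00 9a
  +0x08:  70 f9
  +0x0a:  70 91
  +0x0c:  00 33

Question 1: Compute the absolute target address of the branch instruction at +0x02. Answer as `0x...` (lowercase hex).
0xa4f4

[02] fc 5f → 0x5ffc
  opcode bits[15:12]=0x5: bl/J
  [11:0] imm=4092 (s12→-4) = -4
  target = base 0xa4f4 + off 0x02 + 2 + imm -4 = 0xa4f4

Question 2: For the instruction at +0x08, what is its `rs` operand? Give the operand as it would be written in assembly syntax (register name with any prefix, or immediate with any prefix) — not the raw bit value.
%r7

[08] 70 f9 → 0xf970
  op=0xf970>>12=0xf ⇒ minus (RR)
  rd: (w>>8)&0xf=0x9 → %r9
  rs: (w>>4)&0xf=0x7 → %r7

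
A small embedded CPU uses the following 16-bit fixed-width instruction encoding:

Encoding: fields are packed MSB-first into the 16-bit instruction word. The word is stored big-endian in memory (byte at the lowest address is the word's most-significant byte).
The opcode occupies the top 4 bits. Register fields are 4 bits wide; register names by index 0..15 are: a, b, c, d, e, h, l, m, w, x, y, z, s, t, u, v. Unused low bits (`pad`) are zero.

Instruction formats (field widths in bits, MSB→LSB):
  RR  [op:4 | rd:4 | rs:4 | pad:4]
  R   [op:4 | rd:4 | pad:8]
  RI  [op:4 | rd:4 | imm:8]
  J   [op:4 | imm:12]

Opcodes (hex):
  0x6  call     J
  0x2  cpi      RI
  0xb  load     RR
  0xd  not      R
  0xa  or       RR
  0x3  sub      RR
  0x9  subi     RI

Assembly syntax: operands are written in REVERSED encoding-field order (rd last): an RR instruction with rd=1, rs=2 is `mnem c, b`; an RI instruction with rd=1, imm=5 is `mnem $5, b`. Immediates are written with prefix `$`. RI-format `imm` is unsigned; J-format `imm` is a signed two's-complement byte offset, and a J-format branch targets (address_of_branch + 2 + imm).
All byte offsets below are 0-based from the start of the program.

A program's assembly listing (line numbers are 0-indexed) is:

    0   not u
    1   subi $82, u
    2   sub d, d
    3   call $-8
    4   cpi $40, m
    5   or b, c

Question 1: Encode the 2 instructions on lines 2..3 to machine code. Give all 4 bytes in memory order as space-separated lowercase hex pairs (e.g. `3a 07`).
line 2 (sub): pack op=0x3:4|rd=3:4|rs=3:4|pad=0:4 = 0x3330; big→ 33 30
line 3 (call): pack op=0x6:4|imm=-8:12 = 0x6ff8; big→ 6f f8

33 30 6f f8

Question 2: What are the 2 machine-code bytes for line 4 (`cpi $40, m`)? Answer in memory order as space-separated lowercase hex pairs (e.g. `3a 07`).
27 28

line 4 (cpi): pack op=0x2:4|rd=7:4|imm=40:8 = 0x2728; big→ 27 28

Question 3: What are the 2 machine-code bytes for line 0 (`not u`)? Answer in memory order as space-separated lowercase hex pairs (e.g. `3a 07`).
L0: not op=0xd:4|rd=14:4|pad=0:8 ⇒ 0xde00 ⇒ big de 00

de 00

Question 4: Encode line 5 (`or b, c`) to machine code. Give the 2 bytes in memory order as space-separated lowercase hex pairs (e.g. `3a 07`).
a2 10

line 5 (or): pack op=0xa:4|rd=2:4|rs=1:4|pad=0:4 = 0xa210; big→ a2 10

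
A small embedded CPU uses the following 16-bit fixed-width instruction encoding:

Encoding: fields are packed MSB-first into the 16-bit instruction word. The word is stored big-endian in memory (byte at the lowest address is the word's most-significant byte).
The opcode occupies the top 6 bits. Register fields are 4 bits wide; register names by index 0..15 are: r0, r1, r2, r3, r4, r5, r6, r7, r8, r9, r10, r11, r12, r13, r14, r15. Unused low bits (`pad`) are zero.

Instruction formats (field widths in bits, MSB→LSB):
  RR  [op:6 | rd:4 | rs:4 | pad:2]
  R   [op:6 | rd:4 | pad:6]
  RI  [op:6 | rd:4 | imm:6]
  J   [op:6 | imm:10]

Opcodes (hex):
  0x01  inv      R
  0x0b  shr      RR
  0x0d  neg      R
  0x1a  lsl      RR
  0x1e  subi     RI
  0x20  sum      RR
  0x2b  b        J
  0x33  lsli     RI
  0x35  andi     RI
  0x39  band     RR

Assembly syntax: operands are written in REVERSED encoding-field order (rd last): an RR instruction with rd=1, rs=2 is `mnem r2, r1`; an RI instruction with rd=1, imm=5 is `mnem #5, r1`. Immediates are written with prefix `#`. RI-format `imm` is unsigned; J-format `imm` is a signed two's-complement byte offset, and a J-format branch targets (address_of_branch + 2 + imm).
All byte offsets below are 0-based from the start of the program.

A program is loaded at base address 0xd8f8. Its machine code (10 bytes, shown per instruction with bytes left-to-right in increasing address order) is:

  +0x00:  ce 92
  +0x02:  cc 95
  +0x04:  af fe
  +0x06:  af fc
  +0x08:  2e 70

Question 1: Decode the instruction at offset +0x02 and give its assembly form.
lsli #21, r2

off 0x02: read cc 95 as big → 0xcc95
  opcode bits[15:10]=0x33: lsli/RI
  rd@[9:6]=0x2 ⇒ r2
  imm@[5:0]=0x15 ⇒ #21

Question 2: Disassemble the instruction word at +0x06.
b #-4

+0x06: af fc ⇒ word 0xaffc (big)
  opcode bits[15:10]=0x2b: b/J
  imm@[9:0]=0x3fc (s10→-4) ⇒ #-4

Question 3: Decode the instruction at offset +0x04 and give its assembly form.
@+04  big-endian(af fe) = 0xaffe
  opcode bits[15:10]=0x2b: b/J
  imm: (w>>0)&0x3ff=0x3fe (s10→-2) → #-2

b #-2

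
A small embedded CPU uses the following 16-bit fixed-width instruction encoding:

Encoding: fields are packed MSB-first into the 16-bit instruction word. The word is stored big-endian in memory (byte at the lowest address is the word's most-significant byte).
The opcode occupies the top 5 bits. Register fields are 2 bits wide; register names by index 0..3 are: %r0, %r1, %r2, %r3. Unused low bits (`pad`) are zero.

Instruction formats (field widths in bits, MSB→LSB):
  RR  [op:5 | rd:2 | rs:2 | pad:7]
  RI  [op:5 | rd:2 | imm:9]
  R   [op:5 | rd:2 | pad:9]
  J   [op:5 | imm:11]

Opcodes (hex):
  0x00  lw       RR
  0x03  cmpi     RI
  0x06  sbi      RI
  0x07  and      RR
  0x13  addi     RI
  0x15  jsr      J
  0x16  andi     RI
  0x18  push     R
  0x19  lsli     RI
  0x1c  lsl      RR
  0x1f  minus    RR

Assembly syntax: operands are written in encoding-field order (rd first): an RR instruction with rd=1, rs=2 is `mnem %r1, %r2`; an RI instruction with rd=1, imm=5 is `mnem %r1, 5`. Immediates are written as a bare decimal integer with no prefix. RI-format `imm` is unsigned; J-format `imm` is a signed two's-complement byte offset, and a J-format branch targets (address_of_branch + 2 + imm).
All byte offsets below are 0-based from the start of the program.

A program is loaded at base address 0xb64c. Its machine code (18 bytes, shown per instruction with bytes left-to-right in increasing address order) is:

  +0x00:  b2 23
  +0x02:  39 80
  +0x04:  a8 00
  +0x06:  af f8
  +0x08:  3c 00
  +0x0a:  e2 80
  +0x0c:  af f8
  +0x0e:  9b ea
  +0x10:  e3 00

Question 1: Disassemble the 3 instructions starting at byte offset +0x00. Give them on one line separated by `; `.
andi %r1, 35; and %r0, %r3; jsr 0

off 0x00: read b2 23 as big → 0xb223
  opcode bits[15:11]=0x16: andi/RI
  [10:9] rd=1 = %r1
  [8:0] imm=35 = 35
off 0x02: read 39 80 as big → 0x3980
  opcode bits[15:11]=0x7: and/RR
  [10:9] rd=0 = %r0
  [8:7] rs=3 = %r3
off 0x04: read a8 00 as big → 0xa800
  opcode bits[15:11]=0x15: jsr/J
  [10:0] imm=0 = 0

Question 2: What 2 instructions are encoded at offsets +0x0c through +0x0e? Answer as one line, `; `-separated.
jsr -8; addi %r1, 490

[0c] af f8 → 0xaff8
  opcode bits[15:11]=0x15: jsr/J
  [10:0] imm=2040 (s11→-8) = -8
[0e] 9b ea → 0x9bea
  opcode bits[15:11]=0x13: addi/RI
  [10:9] rd=1 = %r1
  [8:0] imm=490 = 490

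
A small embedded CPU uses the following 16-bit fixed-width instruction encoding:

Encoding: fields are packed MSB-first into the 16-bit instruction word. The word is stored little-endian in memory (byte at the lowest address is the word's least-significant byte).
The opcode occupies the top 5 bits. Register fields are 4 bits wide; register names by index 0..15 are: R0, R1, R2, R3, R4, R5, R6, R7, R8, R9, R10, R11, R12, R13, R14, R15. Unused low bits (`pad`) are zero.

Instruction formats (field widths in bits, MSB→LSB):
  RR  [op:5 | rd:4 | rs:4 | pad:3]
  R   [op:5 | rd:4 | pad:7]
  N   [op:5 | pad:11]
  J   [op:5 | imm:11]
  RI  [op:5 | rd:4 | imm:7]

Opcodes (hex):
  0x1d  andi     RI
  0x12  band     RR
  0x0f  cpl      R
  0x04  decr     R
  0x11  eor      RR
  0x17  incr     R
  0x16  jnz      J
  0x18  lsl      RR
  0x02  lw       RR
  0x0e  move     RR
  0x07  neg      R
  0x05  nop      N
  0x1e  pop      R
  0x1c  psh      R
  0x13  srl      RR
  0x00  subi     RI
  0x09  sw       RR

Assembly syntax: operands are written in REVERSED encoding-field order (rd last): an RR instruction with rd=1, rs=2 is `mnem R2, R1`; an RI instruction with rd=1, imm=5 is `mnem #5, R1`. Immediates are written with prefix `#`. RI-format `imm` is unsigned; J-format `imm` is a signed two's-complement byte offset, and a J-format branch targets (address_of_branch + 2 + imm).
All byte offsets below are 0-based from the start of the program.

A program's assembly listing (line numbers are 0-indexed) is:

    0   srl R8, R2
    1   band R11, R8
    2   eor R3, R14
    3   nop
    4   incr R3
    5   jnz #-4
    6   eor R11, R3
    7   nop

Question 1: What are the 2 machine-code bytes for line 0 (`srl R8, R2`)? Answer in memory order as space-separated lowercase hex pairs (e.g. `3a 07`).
0. srl fields op=0x13:5|rd=2:4|rs=8:4|pad=0:3 → word 9940h → 40 99

40 99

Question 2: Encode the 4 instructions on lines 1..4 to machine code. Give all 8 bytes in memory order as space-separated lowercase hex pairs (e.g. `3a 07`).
1. band fields op=0x12:5|rd=8:4|rs=11:4|pad=0:3 → word 9458h → 58 94
2. eor fields op=0x11:5|rd=14:4|rs=3:4|pad=0:3 → word 8f18h → 18 8f
3. nop fields op=0x5:5|pad=0:11 → word 2800h → 00 28
4. incr fields op=0x17:5|rd=3:4|pad=0:7 → word b980h → 80 b9

58 94 18 8f 00 28 80 b9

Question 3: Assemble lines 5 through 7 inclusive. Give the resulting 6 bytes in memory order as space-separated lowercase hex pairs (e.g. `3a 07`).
fc b7 d8 89 00 28

5. jnz fields op=0x16:5|imm=-4:11 → word b7fch → fc b7
6. eor fields op=0x11:5|rd=3:4|rs=11:4|pad=0:3 → word 89d8h → d8 89
7. nop fields op=0x5:5|pad=0:11 → word 2800h → 00 28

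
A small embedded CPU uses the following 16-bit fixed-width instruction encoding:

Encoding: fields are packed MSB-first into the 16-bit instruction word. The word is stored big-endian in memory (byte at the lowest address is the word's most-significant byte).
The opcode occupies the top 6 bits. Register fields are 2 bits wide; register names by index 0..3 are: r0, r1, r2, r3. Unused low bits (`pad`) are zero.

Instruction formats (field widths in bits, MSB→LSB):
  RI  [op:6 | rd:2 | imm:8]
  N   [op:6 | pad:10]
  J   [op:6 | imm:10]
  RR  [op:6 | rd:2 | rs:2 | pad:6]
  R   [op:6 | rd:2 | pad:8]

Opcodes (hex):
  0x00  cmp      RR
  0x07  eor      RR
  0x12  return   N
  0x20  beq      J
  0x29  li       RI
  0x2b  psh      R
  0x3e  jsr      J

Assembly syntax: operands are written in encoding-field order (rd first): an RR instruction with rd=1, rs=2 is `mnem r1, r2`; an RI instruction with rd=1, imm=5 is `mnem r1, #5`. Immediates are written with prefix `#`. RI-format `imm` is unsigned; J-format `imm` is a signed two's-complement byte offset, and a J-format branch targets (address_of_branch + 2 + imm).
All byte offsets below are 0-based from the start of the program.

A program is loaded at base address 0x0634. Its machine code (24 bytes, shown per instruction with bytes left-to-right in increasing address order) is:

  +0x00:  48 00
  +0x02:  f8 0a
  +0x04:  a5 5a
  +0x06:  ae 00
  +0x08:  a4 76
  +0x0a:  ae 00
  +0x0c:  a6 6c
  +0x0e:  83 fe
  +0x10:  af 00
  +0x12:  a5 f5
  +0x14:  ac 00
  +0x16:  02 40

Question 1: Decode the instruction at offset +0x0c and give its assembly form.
li r2, #108

[0c] a6 6c → 0xa66c
  op=0xa66c>>10=0x29 ⇒ li (RI)
  rd: (w>>8)&0x3=0x2 → r2
  imm: (w>>0)&0xff=0x6c → #108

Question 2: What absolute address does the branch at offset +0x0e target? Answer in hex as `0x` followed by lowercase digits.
0x0642

@+0e  big-endian(83 fe) = 0x83fe
  opcode bits[15:10]=0x20: beq/J
  imm: (w>>0)&0x3ff=0x3fe (s10→-2) → #-2
  target = base 0x0634 + off 0x0e + 2 + imm -2 = 0x0642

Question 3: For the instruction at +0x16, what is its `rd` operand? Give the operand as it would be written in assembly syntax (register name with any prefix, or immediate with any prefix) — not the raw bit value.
r2

off 0x16: read 02 40 as big → 0x0240
  opcode bits[15:10]=0x0: cmp/RR
  [9:8] rd=2 = r2
  [7:6] rs=1 = r1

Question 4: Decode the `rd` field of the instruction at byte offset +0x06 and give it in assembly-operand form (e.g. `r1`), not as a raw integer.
[06] ae 00 → 0xae00
  top 6b → 0x2b → psh [R]
  [9:8] rd=2 = r2

r2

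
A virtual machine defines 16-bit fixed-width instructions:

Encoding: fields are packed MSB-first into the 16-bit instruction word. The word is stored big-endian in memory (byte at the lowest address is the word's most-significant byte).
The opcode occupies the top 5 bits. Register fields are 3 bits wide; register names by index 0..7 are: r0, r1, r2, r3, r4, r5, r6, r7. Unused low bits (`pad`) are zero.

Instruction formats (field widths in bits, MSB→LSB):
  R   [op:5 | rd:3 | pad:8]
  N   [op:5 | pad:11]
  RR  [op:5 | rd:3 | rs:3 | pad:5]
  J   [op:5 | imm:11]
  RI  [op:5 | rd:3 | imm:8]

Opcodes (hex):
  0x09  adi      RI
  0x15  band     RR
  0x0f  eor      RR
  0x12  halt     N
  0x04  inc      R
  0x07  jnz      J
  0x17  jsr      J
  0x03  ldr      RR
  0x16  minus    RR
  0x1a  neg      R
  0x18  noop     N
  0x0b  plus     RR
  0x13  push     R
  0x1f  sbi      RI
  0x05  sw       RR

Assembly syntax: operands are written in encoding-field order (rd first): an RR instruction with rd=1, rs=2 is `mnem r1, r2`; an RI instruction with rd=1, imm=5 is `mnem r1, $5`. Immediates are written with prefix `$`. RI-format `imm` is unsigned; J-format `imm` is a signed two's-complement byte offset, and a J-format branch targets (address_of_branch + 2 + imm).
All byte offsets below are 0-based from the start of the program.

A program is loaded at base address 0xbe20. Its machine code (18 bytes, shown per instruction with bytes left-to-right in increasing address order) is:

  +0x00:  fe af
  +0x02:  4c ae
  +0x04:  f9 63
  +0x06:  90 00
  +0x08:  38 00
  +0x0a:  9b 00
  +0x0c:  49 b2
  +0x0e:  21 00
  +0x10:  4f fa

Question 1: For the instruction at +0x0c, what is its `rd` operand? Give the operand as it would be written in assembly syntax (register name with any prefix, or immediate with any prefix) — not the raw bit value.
@+0c  big-endian(49 b2) = 0x49b2
  top 5b → 0x9 → adi [RI]
  rd: (w>>8)&0x7=0x1 → r1
  imm: (w>>0)&0xff=0xb2 → $178

r1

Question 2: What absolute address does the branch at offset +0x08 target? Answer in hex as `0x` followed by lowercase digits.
off 0x08: read 38 00 as big → 0x3800
  top 5b → 0x7 → jnz [J]
  imm@[10:0]=0x0 ⇒ $0
  target = base 0xbe20 + off 0x08 + 2 + imm 0 = 0xbe2a

0xbe2a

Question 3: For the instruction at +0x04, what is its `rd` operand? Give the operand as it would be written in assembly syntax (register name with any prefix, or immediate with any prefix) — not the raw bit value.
r1

+0x04: f9 63 ⇒ word 0xf963 (big)
  top 5b → 0x1f → sbi [RI]
  [10:8] rd=1 = r1
  [7:0] imm=99 = $99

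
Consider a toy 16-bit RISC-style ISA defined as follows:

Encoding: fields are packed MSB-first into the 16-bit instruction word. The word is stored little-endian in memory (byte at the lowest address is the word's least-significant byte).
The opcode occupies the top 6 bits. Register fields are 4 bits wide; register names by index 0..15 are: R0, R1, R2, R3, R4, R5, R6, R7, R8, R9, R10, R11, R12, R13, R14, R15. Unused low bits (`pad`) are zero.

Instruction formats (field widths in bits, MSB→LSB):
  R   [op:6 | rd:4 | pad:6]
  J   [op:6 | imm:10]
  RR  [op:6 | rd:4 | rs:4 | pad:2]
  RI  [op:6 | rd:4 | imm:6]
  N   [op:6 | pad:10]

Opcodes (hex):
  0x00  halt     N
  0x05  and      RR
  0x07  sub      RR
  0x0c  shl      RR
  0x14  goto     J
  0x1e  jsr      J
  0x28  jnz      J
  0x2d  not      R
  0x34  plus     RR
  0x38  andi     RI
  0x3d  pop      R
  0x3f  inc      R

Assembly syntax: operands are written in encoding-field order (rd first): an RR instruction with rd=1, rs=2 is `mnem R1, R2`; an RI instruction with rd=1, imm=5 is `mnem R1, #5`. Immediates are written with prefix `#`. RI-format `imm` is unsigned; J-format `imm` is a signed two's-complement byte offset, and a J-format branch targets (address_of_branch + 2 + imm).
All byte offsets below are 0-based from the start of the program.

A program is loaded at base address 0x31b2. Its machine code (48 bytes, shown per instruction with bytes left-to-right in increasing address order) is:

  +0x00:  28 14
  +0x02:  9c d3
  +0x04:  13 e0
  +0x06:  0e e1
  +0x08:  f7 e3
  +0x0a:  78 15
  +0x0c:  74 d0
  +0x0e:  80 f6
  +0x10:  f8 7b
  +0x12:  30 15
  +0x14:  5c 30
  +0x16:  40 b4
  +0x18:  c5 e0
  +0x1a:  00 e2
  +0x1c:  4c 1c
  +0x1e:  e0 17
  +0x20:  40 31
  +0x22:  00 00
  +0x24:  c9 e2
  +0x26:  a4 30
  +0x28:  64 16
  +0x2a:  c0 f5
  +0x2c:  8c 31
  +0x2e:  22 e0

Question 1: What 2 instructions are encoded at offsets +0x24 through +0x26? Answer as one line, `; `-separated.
andi R11, #9; shl R2, R9

off 0x24: read c9 e2 as little → 0xe2c9
  top 6b → 0x38 → andi [RI]
  rd@[9:6]=0xb ⇒ R11
  imm@[5:0]=0x9 ⇒ #9
off 0x26: read a4 30 as little → 0x30a4
  top 6b → 0xc → shl [RR]
  rd@[9:6]=0x2 ⇒ R2
  rs@[5:2]=0x9 ⇒ R9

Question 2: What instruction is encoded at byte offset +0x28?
[28] 64 16 → 0x1664
  op=0x1664>>10=0x5 ⇒ and (RR)
  rd@[9:6]=0x9 ⇒ R9
  rs@[5:2]=0x9 ⇒ R9

and R9, R9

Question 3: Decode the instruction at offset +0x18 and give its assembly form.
off 0x18: read c5 e0 as little → 0xe0c5
  op=0xe0c5>>10=0x38 ⇒ andi (RI)
  [9:6] rd=3 = R3
  [5:0] imm=5 = #5

andi R3, #5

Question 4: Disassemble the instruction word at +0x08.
andi R15, #55

@+08  little-endian(f7 e3) = 0xe3f7
  top 6b → 0x38 → andi [RI]
  rd: (w>>6)&0xf=0xf → R15
  imm: (w>>0)&0x3f=0x37 → #55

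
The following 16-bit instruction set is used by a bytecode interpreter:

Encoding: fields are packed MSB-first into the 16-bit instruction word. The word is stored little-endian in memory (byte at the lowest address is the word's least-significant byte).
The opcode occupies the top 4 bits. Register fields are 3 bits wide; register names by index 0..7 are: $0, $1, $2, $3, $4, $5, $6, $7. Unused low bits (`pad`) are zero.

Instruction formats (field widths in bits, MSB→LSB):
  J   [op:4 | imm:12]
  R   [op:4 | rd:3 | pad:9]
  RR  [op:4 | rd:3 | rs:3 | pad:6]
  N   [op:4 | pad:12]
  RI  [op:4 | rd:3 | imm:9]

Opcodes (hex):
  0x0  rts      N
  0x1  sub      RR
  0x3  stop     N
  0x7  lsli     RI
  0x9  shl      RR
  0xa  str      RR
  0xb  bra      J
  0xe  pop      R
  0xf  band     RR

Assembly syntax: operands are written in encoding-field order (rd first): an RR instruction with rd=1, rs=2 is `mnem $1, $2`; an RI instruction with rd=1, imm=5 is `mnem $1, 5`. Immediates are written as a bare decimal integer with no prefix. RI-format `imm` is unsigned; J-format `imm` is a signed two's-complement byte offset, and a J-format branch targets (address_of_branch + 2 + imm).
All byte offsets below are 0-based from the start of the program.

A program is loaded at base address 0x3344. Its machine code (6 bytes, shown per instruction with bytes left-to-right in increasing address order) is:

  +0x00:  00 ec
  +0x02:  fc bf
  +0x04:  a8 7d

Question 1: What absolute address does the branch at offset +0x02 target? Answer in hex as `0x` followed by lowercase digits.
0x3344

off 0x02: read fc bf as little → 0xbffc
  opcode bits[15:12]=0xb: bra/J
  [11:0] imm=4092 (s12→-4) = -4
  target = base 0x3344 + off 0x02 + 2 + imm -4 = 0x3344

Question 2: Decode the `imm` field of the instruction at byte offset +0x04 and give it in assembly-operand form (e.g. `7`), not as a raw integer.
424

@+04  little-endian(a8 7d) = 0x7da8
  op=0x7da8>>12=0x7 ⇒ lsli (RI)
  rd@[11:9]=0x6 ⇒ $6
  imm@[8:0]=0x1a8 ⇒ 424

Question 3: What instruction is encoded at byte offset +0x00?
pop $6

+0x00: 00 ec ⇒ word 0xec00 (little)
  op=0xec00>>12=0xe ⇒ pop (R)
  rd@[11:9]=0x6 ⇒ $6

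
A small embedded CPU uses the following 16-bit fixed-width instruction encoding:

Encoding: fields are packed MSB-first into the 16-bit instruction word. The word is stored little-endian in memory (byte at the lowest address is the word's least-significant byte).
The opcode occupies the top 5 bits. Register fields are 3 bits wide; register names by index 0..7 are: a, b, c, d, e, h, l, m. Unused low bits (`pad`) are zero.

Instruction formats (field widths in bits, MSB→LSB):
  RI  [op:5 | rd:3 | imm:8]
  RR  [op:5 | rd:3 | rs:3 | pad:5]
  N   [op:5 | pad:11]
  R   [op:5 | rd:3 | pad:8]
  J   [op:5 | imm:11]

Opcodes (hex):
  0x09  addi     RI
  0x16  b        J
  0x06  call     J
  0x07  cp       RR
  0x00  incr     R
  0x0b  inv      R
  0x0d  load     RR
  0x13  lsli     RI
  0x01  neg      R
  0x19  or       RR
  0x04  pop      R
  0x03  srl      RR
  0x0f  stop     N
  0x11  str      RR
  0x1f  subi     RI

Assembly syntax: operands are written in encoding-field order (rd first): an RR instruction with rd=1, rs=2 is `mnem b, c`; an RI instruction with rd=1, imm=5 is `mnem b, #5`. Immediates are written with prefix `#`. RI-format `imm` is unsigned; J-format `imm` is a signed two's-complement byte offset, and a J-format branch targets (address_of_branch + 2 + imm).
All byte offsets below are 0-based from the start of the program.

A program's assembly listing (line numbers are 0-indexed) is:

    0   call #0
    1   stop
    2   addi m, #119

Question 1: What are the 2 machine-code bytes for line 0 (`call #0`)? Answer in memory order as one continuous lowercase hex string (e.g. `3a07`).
line 0 (call): pack op=0x6:5|imm=0:11 = 0x3000; little→ 00 30

0030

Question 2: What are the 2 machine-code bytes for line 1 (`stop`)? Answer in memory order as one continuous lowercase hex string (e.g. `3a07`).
0078

1. stop fields op=0xf:5|pad=0:11 → word 7800h → 00 78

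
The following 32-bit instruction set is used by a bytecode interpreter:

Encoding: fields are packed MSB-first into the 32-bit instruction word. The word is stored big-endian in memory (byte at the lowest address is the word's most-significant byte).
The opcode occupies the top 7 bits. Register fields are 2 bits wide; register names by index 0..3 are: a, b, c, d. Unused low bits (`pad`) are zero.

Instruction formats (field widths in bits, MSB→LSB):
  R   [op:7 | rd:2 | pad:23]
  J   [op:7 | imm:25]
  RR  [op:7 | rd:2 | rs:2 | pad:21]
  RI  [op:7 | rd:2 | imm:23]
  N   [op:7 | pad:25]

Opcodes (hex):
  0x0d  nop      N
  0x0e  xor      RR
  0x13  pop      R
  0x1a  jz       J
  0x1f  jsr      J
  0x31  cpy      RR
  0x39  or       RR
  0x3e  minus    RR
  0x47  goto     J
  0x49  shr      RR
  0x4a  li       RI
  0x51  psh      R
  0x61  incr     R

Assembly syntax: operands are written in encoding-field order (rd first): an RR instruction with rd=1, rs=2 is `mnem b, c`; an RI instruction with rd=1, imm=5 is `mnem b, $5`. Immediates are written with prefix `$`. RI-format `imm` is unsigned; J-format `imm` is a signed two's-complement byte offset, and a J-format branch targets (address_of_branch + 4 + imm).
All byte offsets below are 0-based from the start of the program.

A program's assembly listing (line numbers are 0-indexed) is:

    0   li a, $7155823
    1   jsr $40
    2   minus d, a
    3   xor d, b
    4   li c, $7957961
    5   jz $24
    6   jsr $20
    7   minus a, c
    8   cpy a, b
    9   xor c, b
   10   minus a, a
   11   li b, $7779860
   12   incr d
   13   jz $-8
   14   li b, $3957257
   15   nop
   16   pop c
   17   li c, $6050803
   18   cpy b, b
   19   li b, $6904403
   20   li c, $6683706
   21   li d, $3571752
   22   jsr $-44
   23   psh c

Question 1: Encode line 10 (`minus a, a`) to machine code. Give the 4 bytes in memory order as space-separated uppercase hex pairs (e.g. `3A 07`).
7C 00 00 00

line 10 (minus): pack op=0x3e:7|rd=0:2|rs=0:2|pad=0:21 = 0x7c000000; big→ 7c 00 00 00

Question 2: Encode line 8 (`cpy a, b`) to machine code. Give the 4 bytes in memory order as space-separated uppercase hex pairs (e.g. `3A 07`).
8. cpy fields op=0x31:7|rd=0:2|rs=1:2|pad=0:21 → word 62200000h → 62 20 00 00

62 20 00 00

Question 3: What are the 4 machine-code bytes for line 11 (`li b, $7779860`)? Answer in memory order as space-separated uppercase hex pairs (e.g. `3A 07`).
94 F6 B6 14

11. li fields op=0x4a:7|rd=1:2|imm=7779860:23 → word 94f6b614h → 94 f6 b6 14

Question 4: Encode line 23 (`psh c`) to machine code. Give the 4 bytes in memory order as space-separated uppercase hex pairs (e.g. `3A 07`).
A3 00 00 00

L23: psh op=0x51:7|rd=2:2|pad=0:23 ⇒ 0xa3000000 ⇒ big a3 00 00 00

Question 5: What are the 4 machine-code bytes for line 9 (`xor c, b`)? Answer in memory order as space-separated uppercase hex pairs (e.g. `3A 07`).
1D 20 00 00

L9: xor op=0xe:7|rd=2:2|rs=1:2|pad=0:21 ⇒ 0x1d200000 ⇒ big 1d 20 00 00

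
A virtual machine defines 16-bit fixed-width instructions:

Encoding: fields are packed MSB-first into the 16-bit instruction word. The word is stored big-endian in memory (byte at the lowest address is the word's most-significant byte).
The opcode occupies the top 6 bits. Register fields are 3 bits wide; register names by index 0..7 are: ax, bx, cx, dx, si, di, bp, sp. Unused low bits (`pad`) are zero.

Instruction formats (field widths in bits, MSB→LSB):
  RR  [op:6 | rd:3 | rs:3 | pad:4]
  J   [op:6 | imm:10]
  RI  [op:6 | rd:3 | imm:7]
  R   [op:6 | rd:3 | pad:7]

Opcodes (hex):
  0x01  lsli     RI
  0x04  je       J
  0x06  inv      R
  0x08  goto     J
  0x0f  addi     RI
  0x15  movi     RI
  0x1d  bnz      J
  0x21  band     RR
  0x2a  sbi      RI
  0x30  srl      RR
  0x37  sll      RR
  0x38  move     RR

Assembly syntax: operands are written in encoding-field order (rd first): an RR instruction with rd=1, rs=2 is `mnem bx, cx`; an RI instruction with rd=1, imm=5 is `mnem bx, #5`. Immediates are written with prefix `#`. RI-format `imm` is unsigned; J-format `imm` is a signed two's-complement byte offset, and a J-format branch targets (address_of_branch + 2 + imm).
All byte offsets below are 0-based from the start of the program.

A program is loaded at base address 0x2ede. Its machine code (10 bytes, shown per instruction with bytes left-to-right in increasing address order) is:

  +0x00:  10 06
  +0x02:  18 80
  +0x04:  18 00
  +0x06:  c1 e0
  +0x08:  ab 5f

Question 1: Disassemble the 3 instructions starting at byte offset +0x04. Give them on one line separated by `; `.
+0x04: 18 00 ⇒ word 0x1800 (big)
  op=0x1800>>10=0x6 ⇒ inv (R)
  rd: (w>>7)&0x7=0x0 → ax
+0x06: c1 e0 ⇒ word 0xc1e0 (big)
  op=0xc1e0>>10=0x30 ⇒ srl (RR)
  rd: (w>>7)&0x7=0x3 → dx
  rs: (w>>4)&0x7=0x6 → bp
+0x08: ab 5f ⇒ word 0xab5f (big)
  op=0xab5f>>10=0x2a ⇒ sbi (RI)
  rd: (w>>7)&0x7=0x6 → bp
  imm: (w>>0)&0x7f=0x5f → #95

inv ax; srl dx, bp; sbi bp, #95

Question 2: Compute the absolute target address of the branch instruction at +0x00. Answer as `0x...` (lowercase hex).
@+00  big-endian(10 06) = 0x1006
  op=0x1006>>10=0x4 ⇒ je (J)
  [9:0] imm=6 = #6
  target = base 0x2ede + off 0x00 + 2 + imm 6 = 0x2ee6

0x2ee6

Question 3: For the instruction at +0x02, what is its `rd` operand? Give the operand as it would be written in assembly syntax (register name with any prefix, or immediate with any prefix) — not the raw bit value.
@+02  big-endian(18 80) = 0x1880
  op=0x1880>>10=0x6 ⇒ inv (R)
  [9:7] rd=1 = bx

bx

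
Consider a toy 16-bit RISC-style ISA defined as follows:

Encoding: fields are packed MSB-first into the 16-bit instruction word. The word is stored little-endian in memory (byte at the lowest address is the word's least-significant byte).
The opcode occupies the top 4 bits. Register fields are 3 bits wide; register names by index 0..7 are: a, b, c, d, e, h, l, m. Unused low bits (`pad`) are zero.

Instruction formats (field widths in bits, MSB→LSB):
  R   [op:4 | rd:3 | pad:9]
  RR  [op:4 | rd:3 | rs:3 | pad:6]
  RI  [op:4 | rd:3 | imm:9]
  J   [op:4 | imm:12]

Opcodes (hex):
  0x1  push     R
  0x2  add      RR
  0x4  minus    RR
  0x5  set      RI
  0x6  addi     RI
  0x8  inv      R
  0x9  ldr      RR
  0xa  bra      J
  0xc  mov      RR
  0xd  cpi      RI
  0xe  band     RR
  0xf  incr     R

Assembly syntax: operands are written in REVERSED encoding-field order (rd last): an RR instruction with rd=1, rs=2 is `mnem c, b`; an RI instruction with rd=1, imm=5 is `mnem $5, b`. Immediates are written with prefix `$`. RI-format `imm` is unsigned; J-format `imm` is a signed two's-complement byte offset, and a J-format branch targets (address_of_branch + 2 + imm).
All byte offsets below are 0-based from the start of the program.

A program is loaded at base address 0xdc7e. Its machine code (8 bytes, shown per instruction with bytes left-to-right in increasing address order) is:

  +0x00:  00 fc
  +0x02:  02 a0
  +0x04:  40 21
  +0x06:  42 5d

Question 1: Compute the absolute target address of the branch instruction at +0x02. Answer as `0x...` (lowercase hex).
off 0x02: read 02 a0 as little → 0xa002
  opcode bits[15:12]=0xa: bra/J
  imm: (w>>0)&0xfff=0x2 → $2
  target = base 0xdc7e + off 0x02 + 2 + imm 2 = 0xdc84

0xdc84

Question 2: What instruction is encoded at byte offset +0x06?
[06] 42 5d → 0x5d42
  opcode bits[15:12]=0x5: set/RI
  [11:9] rd=6 = l
  [8:0] imm=322 = $322

set $322, l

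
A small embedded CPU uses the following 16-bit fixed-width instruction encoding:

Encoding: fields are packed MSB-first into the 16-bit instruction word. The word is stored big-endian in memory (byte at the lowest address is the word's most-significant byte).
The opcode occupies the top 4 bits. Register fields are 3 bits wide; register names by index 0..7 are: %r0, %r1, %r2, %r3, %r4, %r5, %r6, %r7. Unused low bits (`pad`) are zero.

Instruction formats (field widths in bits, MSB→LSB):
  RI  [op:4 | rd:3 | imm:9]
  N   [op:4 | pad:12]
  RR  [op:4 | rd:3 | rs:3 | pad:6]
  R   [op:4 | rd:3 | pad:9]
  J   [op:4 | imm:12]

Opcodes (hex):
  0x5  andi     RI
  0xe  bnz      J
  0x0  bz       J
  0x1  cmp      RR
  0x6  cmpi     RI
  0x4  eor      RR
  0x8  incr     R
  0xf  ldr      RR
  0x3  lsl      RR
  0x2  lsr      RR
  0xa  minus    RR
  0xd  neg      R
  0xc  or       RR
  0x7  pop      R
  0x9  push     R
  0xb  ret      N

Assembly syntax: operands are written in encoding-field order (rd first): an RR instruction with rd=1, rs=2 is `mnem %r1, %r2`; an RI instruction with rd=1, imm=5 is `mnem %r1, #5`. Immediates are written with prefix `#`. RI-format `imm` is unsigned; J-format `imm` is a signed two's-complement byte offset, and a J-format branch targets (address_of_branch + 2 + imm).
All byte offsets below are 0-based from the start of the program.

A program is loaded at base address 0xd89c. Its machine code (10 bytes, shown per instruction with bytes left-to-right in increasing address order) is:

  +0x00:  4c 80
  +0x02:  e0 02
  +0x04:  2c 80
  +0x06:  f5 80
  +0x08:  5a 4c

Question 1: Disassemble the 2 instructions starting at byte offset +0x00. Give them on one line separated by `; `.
[00] 4c 80 → 0x4c80
  op=0x4c80>>12=0x4 ⇒ eor (RR)
  [11:9] rd=6 = %r6
  [8:6] rs=2 = %r2
[02] e0 02 → 0xe002
  op=0xe002>>12=0xe ⇒ bnz (J)
  [11:0] imm=2 = #2

eor %r6, %r2; bnz #2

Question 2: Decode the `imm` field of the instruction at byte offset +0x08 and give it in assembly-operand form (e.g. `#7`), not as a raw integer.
#76

off 0x08: read 5a 4c as big → 0x5a4c
  op=0x5a4c>>12=0x5 ⇒ andi (RI)
  [11:9] rd=5 = %r5
  [8:0] imm=76 = #76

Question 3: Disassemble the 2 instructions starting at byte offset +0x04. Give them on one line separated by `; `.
lsr %r6, %r2; ldr %r2, %r6

[04] 2c 80 → 0x2c80
  opcode bits[15:12]=0x2: lsr/RR
  rd: (w>>9)&0x7=0x6 → %r6
  rs: (w>>6)&0x7=0x2 → %r2
[06] f5 80 → 0xf580
  opcode bits[15:12]=0xf: ldr/RR
  rd: (w>>9)&0x7=0x2 → %r2
  rs: (w>>6)&0x7=0x6 → %r6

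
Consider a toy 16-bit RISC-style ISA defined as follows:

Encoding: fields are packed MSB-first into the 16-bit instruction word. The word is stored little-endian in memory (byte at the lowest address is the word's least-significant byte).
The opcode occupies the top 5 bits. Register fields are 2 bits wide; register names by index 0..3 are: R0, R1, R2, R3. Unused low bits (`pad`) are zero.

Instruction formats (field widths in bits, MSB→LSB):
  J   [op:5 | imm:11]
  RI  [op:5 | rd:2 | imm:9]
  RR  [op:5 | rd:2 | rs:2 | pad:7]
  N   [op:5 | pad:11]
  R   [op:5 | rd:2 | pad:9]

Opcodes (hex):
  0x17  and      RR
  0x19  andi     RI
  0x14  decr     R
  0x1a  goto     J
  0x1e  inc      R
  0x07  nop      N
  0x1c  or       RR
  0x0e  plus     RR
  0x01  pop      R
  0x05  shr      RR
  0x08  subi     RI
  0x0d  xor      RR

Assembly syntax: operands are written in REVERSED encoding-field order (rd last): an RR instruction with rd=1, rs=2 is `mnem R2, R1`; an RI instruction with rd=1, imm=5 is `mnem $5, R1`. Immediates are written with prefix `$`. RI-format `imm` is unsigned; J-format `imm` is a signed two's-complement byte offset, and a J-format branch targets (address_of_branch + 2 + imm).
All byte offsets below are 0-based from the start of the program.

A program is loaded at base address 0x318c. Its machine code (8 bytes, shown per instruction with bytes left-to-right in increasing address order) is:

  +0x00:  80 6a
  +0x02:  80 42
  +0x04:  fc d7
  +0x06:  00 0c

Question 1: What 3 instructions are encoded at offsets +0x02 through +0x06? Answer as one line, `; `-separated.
subi $128, R1; goto $-4; pop R2

+0x02: 80 42 ⇒ word 0x4280 (little)
  op=0x4280>>11=0x8 ⇒ subi (RI)
  rd: (w>>9)&0x3=0x1 → R1
  imm: (w>>0)&0x1ff=0x80 → $128
+0x04: fc d7 ⇒ word 0xd7fc (little)
  op=0xd7fc>>11=0x1a ⇒ goto (J)
  imm: (w>>0)&0x7ff=0x7fc (s11→-4) → $-4
+0x06: 00 0c ⇒ word 0x0c00 (little)
  op=0x0c00>>11=0x1 ⇒ pop (R)
  rd: (w>>9)&0x3=0x2 → R2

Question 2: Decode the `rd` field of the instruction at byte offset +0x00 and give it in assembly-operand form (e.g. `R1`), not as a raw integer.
[00] 80 6a → 0x6a80
  op=0x6a80>>11=0xd ⇒ xor (RR)
  rd: (w>>9)&0x3=0x1 → R1
  rs: (w>>7)&0x3=0x1 → R1

R1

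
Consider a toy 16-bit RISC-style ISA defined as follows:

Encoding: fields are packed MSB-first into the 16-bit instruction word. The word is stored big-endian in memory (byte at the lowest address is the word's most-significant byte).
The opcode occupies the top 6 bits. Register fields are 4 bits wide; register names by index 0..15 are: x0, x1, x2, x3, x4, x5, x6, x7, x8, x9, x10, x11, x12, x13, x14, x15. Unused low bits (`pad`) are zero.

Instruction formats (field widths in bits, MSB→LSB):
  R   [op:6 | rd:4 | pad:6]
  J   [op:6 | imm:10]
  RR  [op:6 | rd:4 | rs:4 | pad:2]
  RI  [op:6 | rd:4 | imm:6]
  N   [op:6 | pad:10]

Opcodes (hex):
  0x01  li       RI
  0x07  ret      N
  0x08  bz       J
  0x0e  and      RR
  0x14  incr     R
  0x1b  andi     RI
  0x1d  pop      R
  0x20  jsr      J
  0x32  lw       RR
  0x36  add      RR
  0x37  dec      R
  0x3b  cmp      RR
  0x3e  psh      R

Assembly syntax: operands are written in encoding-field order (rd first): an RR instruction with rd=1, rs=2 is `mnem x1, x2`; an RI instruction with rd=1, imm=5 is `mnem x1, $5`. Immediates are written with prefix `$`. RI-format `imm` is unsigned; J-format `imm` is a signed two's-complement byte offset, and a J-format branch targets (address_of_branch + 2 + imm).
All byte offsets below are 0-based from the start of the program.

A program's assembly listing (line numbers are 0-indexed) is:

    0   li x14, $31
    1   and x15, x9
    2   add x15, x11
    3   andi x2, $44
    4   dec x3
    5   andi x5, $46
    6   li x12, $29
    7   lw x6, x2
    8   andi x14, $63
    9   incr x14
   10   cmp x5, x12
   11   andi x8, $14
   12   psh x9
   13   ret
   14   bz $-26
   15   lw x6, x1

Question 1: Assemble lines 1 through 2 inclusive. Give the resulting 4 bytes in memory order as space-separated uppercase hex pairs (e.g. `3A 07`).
line 1 (and): pack op=0xe:6|rd=15:4|rs=9:4|pad=0:2 = 0x3be4; big→ 3b e4
line 2 (add): pack op=0x36:6|rd=15:4|rs=11:4|pad=0:2 = 0xdbec; big→ db ec

3B E4 DB EC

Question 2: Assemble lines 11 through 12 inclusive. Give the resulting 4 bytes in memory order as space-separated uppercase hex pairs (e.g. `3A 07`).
6E 0E FA 40

line 11 (andi): pack op=0x1b:6|rd=8:4|imm=14:6 = 0x6e0e; big→ 6e 0e
line 12 (psh): pack op=0x3e:6|rd=9:4|pad=0:6 = 0xfa40; big→ fa 40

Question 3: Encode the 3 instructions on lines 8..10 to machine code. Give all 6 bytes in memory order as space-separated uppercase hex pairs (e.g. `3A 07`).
6F BF 53 80 ED 70

line 8 (andi): pack op=0x1b:6|rd=14:4|imm=63:6 = 0x6fbf; big→ 6f bf
line 9 (incr): pack op=0x14:6|rd=14:4|pad=0:6 = 0x5380; big→ 53 80
line 10 (cmp): pack op=0x3b:6|rd=5:4|rs=12:4|pad=0:2 = 0xed70; big→ ed 70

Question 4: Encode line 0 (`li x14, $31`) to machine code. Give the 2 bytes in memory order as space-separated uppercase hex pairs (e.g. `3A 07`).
line 0 (li): pack op=0x1:6|rd=14:4|imm=31:6 = 0x079f; big→ 07 9f

07 9F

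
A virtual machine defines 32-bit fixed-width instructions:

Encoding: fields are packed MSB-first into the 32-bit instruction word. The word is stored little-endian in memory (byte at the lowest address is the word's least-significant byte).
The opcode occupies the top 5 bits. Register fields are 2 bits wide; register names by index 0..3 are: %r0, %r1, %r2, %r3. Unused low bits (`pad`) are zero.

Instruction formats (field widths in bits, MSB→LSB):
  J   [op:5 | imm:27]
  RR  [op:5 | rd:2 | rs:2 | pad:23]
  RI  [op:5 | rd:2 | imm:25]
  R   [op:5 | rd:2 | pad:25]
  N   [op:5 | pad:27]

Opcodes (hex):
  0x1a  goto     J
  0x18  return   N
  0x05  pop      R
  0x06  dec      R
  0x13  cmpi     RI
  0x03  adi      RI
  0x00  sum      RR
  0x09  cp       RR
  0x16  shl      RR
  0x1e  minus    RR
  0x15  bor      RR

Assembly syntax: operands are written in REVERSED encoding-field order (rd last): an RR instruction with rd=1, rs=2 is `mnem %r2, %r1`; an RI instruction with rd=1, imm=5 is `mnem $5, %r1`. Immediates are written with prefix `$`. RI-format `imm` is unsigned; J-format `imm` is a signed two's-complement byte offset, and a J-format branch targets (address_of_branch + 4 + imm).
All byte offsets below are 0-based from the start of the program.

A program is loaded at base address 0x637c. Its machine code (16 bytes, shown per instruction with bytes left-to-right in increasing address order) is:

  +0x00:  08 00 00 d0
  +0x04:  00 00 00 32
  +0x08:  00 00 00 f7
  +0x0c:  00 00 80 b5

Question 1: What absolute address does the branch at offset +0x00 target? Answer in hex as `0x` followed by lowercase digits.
off 0x00: read 08 00 00 d0 as little → 0xd0000008
  op=0xd0000008>>27=0x1a ⇒ goto (J)
  imm@[26:0]=0x8 ⇒ $8
  target = base 0x637c + off 0x00 + 4 + imm 8 = 0x6388

0x6388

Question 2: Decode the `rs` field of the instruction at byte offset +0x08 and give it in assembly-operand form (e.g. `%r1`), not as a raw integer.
@+08  little-endian(00 00 00 f7) = 0xf7000000
  op=0xf7000000>>27=0x1e ⇒ minus (RR)
  rd: (w>>25)&0x3=0x3 → %r3
  rs: (w>>23)&0x3=0x2 → %r2

%r2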